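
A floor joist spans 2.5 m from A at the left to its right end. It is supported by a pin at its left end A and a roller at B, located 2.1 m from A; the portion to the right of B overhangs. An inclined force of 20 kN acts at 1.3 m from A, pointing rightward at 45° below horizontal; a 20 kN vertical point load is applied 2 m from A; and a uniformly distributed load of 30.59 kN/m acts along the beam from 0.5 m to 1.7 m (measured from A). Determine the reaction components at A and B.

Resultant of the distributed load: 30.59 × 1.2 = 36.708 kN at 1.1 m from A.
Moments about A: B_y·2.1 − 20·sin45°·1.3 − 20·2 − (30.59·1.2)·1.1 = 0 → B_y = 98.7636/2.1 = 47.0303 ≈ 47.03 kN.
ΣF_y = 0: A_y + 47.0303 − 20·sin45° − 20 − 30.59·1.2 = 0 → A_y = 23.82 kN.
ΣF_x = 0: A_x + 20·cos45° = 0 → A_x = -14.14 kN.

A_x = -14.14 kN, A_y = 23.82 kN, B_y = 47.03 kN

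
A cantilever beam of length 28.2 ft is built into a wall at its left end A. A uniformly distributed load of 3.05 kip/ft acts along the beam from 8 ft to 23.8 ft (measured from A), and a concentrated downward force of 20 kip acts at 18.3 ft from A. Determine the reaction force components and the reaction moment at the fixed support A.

Resultant of the distributed load: 3.05 × 15.8 = 48.19 kip at 15.9 ft from A.
ΣF_x = 0: A_x = 0.
ΣF_y = 0: A_y − 3.05·15.8 − 20 = 0 → A_y = 68.19 kip.
ΣM about A: M_A − (3.05·15.8)·15.9 − 20·18.3 = 0 → M_A = 1132 kip·ft.

A_x = 0, A_y = 68.19 kip, M_A = 1132 kip·ft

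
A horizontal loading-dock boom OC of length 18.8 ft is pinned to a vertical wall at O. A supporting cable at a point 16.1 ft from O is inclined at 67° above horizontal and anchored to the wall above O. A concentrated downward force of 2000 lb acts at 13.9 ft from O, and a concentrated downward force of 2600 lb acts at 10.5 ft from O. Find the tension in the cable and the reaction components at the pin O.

ΣM about O: T·sin67°·16.1 − 2000·13.9 − 2600·10.5 = 0 → T = 55100/(16.1·0.920505) = 3717.92 ≈ 3718 lb.
ΣF_x = 0: O_x − T·cos67° = 0 → O_x = 3717.92 × 0.390731 = 1453 lb.
ΣF_y = 0: O_y + T·sin67° − 2000 − 2600 = 0 → O_y = 4600 − 3717.92 × 0.920505 = 1178 lb.

T = 3718 lb, O_x = 1453 lb, O_y = 1178 lb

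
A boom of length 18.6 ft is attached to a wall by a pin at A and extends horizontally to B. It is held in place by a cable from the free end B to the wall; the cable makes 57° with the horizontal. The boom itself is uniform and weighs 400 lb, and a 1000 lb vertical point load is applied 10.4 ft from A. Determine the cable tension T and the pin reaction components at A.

T = 905.2 lb, A_x = 493.0 lb, A_y = 640.9 lb

ΣM about A: T·sin57°·18.6 − 400·9.3 − 1000·10.4 = 0 → T = 14120/(18.6·0.838671) = 905.17 ≈ 905.2 lb.
ΣF_x = 0: A_x − T·cos57° = 0 → A_x = 905.17 × 0.544639 = 493.0 lb.
ΣF_y = 0: A_y + T·sin57° − 400 − 1000 = 0 → A_y = 1400 − 905.17 × 0.838671 = 640.9 lb.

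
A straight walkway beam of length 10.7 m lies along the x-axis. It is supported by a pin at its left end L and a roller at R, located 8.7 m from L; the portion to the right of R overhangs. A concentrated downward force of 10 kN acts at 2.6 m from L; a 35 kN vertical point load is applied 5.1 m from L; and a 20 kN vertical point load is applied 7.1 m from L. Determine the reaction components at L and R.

Moments about L: R_y·8.7 − 10·2.6 − 35·5.1 − 20·7.1 = 0 → R_y = 346.5/8.7 = 39.8276 ≈ 39.83 kN.
ΣF_y = 0: L_y + 39.8276 − 10 − 35 − 20 = 0 → L_y = 25.17 kN.
ΣF_x = 0: no horizontal applied forces, so L_x = 0.

L_x = 0, L_y = 25.17 kN, R_y = 39.83 kN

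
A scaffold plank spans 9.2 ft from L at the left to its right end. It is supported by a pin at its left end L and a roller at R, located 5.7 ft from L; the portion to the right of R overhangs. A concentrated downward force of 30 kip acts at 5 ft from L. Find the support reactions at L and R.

ΣM about L: R_y·5.7 − 30·5 = 0 → R_y = 150/5.7 = 26.3158 ≈ 26.32 kip.
ΣF_y = 0: L_y + 26.3158 − 30 = 0 → L_y = 3.684 kip.
ΣF_x = 0: no horizontal applied forces, so L_x = 0.

L_x = 0, L_y = 3.684 kip, R_y = 26.32 kip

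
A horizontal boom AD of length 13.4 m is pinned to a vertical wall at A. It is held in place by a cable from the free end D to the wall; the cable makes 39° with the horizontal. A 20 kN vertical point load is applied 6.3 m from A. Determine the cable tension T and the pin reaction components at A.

T = 14.94 kN, A_x = 11.61 kN, A_y = 10.60 kN

ΣM about A: T·sin39°·13.4 − 20·6.3 = 0 → T = 126/(13.4·0.62932) = 14.9415 ≈ 14.94 kN.
ΣF_x = 0: A_x − T·cos39° = 0 → A_x = 14.9415 × 0.777146 = 11.61 kN.
ΣF_y = 0: A_y + T·sin39° − 20 = 0 → A_y = 20 − 14.9415 × 0.62932 = 10.60 kN.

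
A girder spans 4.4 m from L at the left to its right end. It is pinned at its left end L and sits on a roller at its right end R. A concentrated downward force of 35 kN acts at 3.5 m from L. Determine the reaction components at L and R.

Moments about L: R_y·4.4 − 35·3.5 = 0 → R_y = 122.5/4.4 = 27.8409 ≈ 27.84 kN.
ΣF_y = 0: L_y + 27.8409 − 35 = 0 → L_y = 7.159 kN.
ΣF_x = 0: no horizontal applied forces, so L_x = 0.

L_x = 0, L_y = 7.159 kN, R_y = 27.84 kN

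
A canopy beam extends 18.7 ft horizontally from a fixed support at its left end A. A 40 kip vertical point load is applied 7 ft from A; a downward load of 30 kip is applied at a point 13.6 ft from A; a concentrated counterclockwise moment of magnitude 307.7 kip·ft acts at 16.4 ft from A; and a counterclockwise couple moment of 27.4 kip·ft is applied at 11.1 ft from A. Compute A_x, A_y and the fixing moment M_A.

A_x = 0, A_y = 70.00 kip, M_A = 352.9 kip·ft

ΣF_x = 0: A_x = 0.
ΣF_y = 0: A_y − 40 − 30 = 0 → A_y = 70.00 kip.
ΣM about A: M_A − 40·7 − 30·13.6 + 307.7 + 27.4 = 0 → M_A = 352.9 kip·ft.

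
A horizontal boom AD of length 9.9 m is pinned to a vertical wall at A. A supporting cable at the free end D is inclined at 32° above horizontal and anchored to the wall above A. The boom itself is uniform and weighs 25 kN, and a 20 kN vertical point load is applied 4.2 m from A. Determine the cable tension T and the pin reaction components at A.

ΣM about A: T·sin32°·9.9 − 25·4.95 − 20·4.2 = 0 → T = 207.75/(9.9·0.529919) = 39.6001 ≈ 39.60 kN.
ΣF_x = 0: A_x − T·cos32° = 0 → A_x = 39.6001 × 0.848048 = 33.58 kN.
ΣF_y = 0: A_y + T·sin32° − 25 − 20 = 0 → A_y = 45 − 39.6001 × 0.529919 = 24.02 kN.

T = 39.60 kN, A_x = 33.58 kN, A_y = 24.02 kN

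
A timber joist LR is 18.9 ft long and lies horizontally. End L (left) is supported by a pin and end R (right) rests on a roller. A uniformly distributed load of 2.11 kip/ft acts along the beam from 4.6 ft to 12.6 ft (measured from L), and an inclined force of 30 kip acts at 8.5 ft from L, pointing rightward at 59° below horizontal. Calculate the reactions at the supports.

Resultant of the distributed load: 2.11 × 8 = 16.88 kip at 8.6 ft from L.
Moments about L: R_y·18.9 − (2.11·8)·8.6 − 30·sin59°·8.5 = 0 → R_y = 363.746/18.9 = 19.2458 ≈ 19.25 kip.
ΣF_y = 0: L_y + 19.2458 − 2.11·8 − 30·sin59° = 0 → L_y = 23.35 kip.
ΣF_x = 0: L_x + 30·cos59° = 0 → L_x = -15.45 kip.

L_x = -15.45 kip, L_y = 23.35 kip, R_y = 19.25 kip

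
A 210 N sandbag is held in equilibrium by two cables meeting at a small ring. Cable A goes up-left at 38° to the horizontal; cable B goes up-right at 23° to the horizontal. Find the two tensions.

T_A = 221.0 N, T_B = 189.2 N

ΣF_x = 0: −T_A·cos38° + T_B·cos23° = 0 → T_B = 0.856064·T_A.
ΣF_y = 0: T_A·sin38° + T_B·sin23° = 210.
Substitute: T_A·(0.615661 + 0.856064·0.390731) = 210 → T_A = 221.017 ≈ 221.0 N.
Then T_B = 0.856064 × 221.017 = 189.2 N.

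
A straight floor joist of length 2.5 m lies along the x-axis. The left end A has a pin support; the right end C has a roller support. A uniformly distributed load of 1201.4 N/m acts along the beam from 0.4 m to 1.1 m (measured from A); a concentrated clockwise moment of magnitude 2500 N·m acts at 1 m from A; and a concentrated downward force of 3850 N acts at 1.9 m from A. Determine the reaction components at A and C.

Resultant of the distributed load: 1201.4 × 0.7 = 840.98 N at 0.75 m from A.
ΣM about A: C_y·2.5 − (1201.4·0.7)·0.75 − 2500 − 3850·1.9 = 0 → C_y = 10445.735/2.5 = 4178.29 ≈ 4178 N.
ΣF_y = 0: A_y + 4178.29 − 1201.4·0.7 − 3850 = 0 → A_y = 512.7 N.
ΣF_x = 0: no horizontal applied forces, so A_x = 0.

A_x = 0, A_y = 512.7 N, C_y = 4178 N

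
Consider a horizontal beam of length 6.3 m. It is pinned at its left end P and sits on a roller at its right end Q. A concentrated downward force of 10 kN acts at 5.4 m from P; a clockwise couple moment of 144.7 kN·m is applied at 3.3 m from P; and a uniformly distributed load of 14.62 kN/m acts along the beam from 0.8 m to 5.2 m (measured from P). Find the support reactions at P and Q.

P_x = 0, P_y = 12.16 kN, Q_y = 62.17 kN

Resultant of the distributed load: 14.62 × 4.4 = 64.328 kN at 3 m from P.
Moments about P: Q_y·6.3 − 10·5.4 − 144.7 − (14.62·4.4)·3 = 0 → Q_y = 391.684/6.3 = 62.1721 ≈ 62.17 kN.
ΣF_y = 0: P_y + 62.1721 − 10 − 14.62·4.4 = 0 → P_y = 12.16 kN.
ΣF_x = 0: no horizontal applied forces, so P_x = 0.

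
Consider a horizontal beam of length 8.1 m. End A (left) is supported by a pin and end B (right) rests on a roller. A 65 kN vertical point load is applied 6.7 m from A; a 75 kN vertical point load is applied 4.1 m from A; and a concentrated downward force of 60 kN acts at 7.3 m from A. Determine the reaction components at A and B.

Taking moments about A: B_y·8.1 − 65·6.7 − 75·4.1 − 60·7.3 = 0 → B_y = 1181/8.1 = 145.802 ≈ 145.8 kN.
ΣF_y = 0: A_y + 145.802 − 65 − 75 − 60 = 0 → A_y = 54.20 kN.
ΣF_x = 0: no horizontal applied forces, so A_x = 0.

A_x = 0, A_y = 54.20 kN, B_y = 145.8 kN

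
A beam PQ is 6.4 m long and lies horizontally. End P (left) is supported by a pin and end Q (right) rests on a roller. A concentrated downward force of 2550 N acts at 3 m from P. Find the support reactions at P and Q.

Taking moments about P: Q_y·6.4 − 2550·3 = 0 → Q_y = 7650/6.4 = 1195.31 ≈ 1195 N.
ΣF_y = 0: P_y + 1195.31 − 2550 = 0 → P_y = 1355 N.
ΣF_x = 0: no horizontal applied forces, so P_x = 0.

P_x = 0, P_y = 1355 N, Q_y = 1195 N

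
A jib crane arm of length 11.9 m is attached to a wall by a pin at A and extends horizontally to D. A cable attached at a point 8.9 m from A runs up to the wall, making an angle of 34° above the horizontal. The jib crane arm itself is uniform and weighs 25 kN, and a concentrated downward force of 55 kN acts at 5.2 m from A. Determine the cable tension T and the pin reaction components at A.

T = 87.36 kN, A_x = 72.42 kN, A_y = 31.15 kN

ΣM about A: T·sin34°·8.9 − 25·5.95 − 55·5.2 = 0 → T = 434.75/(8.9·0.559193) = 87.355 ≈ 87.36 kN.
ΣF_x = 0: A_x − T·cos34° = 0 → A_x = 87.355 × 0.829038 = 72.42 kN.
ΣF_y = 0: A_y + T·sin34° − 25 − 55 = 0 → A_y = 80 − 87.355 × 0.559193 = 31.15 kN.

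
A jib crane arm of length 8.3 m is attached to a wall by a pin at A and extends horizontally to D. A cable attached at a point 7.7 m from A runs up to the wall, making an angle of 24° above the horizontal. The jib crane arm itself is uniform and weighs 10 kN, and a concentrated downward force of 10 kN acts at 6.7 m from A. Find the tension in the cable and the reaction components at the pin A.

ΣM about A: T·sin24°·7.7 − 10·4.15 − 10·6.7 = 0 → T = 108.5/(7.7·0.406737) = 34.6438 ≈ 34.64 kN.
ΣF_x = 0: A_x − T·cos24° = 0 → A_x = 34.6438 × 0.913545 = 31.65 kN.
ΣF_y = 0: A_y + T·sin24° − 10 − 10 = 0 → A_y = 20 − 34.6438 × 0.406737 = 5.909 kN.

T = 34.64 kN, A_x = 31.65 kN, A_y = 5.909 kN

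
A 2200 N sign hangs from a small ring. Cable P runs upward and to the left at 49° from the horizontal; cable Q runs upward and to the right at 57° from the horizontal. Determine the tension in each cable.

T_P = 1246 N, T_Q = 1501 N

ΣF_x = 0: −T_P·cos49° + T_Q·cos57° = 0 → T_Q = 1.20458·T_P.
ΣF_y = 0: T_P·sin49° + T_Q·sin57° = 2200.
Substitute: T_P·(0.75471 + 1.20458·0.838671) = 2200 → T_P = 1246.49 ≈ 1246 N.
Then T_Q = 1.20458 × 1246.49 = 1501 N.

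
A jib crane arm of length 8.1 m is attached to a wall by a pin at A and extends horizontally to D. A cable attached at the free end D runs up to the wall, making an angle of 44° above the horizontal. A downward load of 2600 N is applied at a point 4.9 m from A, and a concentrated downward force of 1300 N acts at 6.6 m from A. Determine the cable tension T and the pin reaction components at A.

ΣM about A: T·sin44°·8.1 − 2600·4.9 − 1300·6.6 = 0 → T = 21320/(8.1·0.694658) = 3789.06 ≈ 3789 N.
ΣF_x = 0: A_x − T·cos44° = 0 → A_x = 3789.06 × 0.71934 = 2726 N.
ΣF_y = 0: A_y + T·sin44° − 2600 − 1300 = 0 → A_y = 3900 − 3789.06 × 0.694658 = 1268 N.

T = 3789 N, A_x = 2726 N, A_y = 1268 N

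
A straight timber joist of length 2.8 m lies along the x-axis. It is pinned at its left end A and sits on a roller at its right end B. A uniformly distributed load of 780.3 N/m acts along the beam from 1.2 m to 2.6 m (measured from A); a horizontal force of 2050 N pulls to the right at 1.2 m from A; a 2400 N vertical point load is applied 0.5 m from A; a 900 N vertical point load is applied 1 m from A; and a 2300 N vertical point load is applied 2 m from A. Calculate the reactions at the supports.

Resultant of the distributed load: 780.3 × 1.4 = 1092.42 N at 1.9 m from A.
Moments about A: B_y·2.8 − (780.3·1.4)·1.9 − 2400·0.5 − 900·1 − 2300·2 = 0 → B_y = 8775.598/2.8 = 3134.14 ≈ 3134 N.
ΣF_y = 0: A_y + 3134.14 − 780.3·1.4 − 2400 − 900 − 2300 = 0 → A_y = 3558 N.
ΣF_x = 0: A_x + 2050 = 0 → A_x = -2050 N.

A_x = -2050 N, A_y = 3558 N, B_y = 3134 N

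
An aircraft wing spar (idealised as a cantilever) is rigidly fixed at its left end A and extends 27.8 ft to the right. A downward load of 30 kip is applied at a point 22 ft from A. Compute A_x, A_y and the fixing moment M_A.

A_x = 0, A_y = 30.00 kip, M_A = 660.0 kip·ft

ΣF_x = 0: A_x = 0.
ΣF_y = 0: A_y − 30 = 0 → A_y = 30.00 kip.
ΣM about A: M_A − 30·22 = 0 → M_A = 660.0 kip·ft.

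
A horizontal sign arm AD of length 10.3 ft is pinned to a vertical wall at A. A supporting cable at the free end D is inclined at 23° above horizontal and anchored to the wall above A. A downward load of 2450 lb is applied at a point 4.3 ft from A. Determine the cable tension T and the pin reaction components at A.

ΣM about A: T·sin23°·10.3 − 2450·4.3 = 0 → T = 10535/(10.3·0.390731) = 2617.7 ≈ 2618 lb.
ΣF_x = 0: A_x − T·cos23° = 0 → A_x = 2617.7 × 0.920505 = 2410 lb.
ΣF_y = 0: A_y + T·sin23° − 2450 = 0 → A_y = 2450 − 2617.7 × 0.390731 = 1427 lb.

T = 2618 lb, A_x = 2410 lb, A_y = 1427 lb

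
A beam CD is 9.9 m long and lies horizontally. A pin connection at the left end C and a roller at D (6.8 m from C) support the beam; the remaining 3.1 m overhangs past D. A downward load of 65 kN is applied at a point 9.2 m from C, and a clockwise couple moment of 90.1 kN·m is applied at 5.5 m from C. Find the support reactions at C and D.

C_x = 0, C_y = -36.19 kN, D_y = 101.2 kN

Taking moments about C: D_y·6.8 − 65·9.2 − 90.1 = 0 → D_y = 688.1/6.8 = 101.191 ≈ 101.2 kN.
ΣF_y = 0: C_y + 101.191 − 65 = 0 → C_y = -36.19 kN.
ΣF_x = 0: no horizontal applied forces, so C_x = 0.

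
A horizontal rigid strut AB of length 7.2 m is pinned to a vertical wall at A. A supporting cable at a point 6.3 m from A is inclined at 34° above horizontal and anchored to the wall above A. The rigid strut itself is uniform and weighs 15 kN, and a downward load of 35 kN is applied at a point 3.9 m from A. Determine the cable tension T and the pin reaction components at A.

ΣM about A: T·sin34°·6.3 − 15·3.6 − 35·3.9 = 0 → T = 190.5/(6.3·0.559193) = 54.0745 ≈ 54.07 kN.
ΣF_x = 0: A_x − T·cos34° = 0 → A_x = 54.0745 × 0.829038 = 44.83 kN.
ΣF_y = 0: A_y + T·sin34° − 15 − 35 = 0 → A_y = 50 − 54.0745 × 0.559193 = 19.76 kN.

T = 54.07 kN, A_x = 44.83 kN, A_y = 19.76 kN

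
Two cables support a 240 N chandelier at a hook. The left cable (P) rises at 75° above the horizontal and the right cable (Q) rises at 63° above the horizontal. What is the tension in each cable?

ΣF_x = 0: −T_P·cos75° + T_Q·cos63° = 0 → T_Q = 0.570098·T_P.
ΣF_y = 0: T_P·sin75° + T_Q·sin63° = 240.
Substitute: T_P·(0.965926 + 0.570098·0.891007) = 240 → T_P = 162.835 ≈ 162.8 N.
Then T_Q = 0.570098 × 162.835 = 92.83 N.

T_P = 162.8 N, T_Q = 92.83 N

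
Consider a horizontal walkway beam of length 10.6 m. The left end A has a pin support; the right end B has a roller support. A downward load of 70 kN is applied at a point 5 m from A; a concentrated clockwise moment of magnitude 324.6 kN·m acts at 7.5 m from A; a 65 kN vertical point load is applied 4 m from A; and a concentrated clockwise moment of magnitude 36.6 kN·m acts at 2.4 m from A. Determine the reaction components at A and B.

A_x = 0, A_y = 43.38 kN, B_y = 91.62 kN

ΣM about A: B_y·10.6 − 70·5 − 324.6 − 65·4 − 36.6 = 0 → B_y = 971.2/10.6 = 91.6226 ≈ 91.62 kN.
ΣF_y = 0: A_y + 91.6226 − 70 − 65 = 0 → A_y = 43.38 kN.
ΣF_x = 0: no horizontal applied forces, so A_x = 0.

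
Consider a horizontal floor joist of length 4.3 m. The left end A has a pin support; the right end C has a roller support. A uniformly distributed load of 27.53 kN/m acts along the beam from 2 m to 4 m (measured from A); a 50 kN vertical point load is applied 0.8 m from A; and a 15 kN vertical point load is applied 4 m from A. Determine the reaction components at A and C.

Resultant of the distributed load: 27.53 × 2 = 55.06 kN at 3 m from A.
Moments about A: C_y·4.3 − (27.53·2)·3 − 50·0.8 − 15·4 = 0 → C_y = 265.18/4.3 = 61.6698 ≈ 61.67 kN.
ΣF_y = 0: A_y + 61.6698 − 27.53·2 − 50 − 15 = 0 → A_y = 58.39 kN.
ΣF_x = 0: no horizontal applied forces, so A_x = 0.

A_x = 0, A_y = 58.39 kN, C_y = 61.67 kN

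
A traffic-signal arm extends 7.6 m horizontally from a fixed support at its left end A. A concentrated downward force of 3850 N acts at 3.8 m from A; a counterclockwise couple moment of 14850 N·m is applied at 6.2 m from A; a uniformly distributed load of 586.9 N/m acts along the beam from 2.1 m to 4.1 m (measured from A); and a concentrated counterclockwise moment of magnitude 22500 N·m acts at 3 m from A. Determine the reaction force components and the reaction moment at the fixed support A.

Resultant of the distributed load: 586.9 × 2 = 1173.8 N at 3.1 m from A.
ΣF_x = 0: A_x = 0.
ΣF_y = 0: A_y − 3850 − 586.9·2 = 0 → A_y = 5024 N.
ΣM about A: M_A − 3850·3.8 + 14850 − (586.9·2)·3.1 + 22500 = 0 → M_A = -19080 N·m.

A_x = 0, A_y = 5024 N, M_A = -19080 N·m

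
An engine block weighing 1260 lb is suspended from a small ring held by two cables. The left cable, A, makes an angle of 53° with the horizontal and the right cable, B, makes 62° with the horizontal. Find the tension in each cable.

ΣF_x = 0: −T_A·cos53° + T_B·cos62° = 0 → T_B = 1.2819·T_A.
ΣF_y = 0: T_A·sin53° + T_B·sin62° = 1260.
Substitute: T_A·(0.798636 + 1.2819·0.882948) = 1260 → T_A = 652.685 ≈ 652.7 lb.
Then T_B = 1.2819 × 652.685 = 836.7 lb.

T_A = 652.7 lb, T_B = 836.7 lb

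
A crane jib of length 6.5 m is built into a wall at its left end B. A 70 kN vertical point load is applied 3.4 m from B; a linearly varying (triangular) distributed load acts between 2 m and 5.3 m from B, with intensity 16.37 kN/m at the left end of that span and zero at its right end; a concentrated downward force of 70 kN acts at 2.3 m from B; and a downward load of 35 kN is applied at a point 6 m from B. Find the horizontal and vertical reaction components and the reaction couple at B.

B_x = 0, B_y = 202.0 kN, M_B = 692.7 kN·m

Resultant of the triangular load: ½ × 16.37 × 3.3 = 27.0105 kN, acting at 3.1 m from B (one-third of the span from the peak).
ΣF_x = 0: B_x = 0.
ΣF_y = 0: B_y − 70 − ½·16.37·3.3 − 70 − 35 = 0 → B_y = 202.0 kN.
ΣM about B: M_B − 70·3.4 − (½·16.37·3.3)·3.1 − 70·2.3 − 35·6 = 0 → M_B = 692.7 kN·m.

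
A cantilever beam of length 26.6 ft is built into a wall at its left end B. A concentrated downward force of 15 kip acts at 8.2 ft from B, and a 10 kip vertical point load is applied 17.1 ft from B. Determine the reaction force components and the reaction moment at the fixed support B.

B_x = 0, B_y = 25.00 kip, M_B = 294.0 kip·ft

ΣF_x = 0: B_x = 0.
ΣF_y = 0: B_y − 15 − 10 = 0 → B_y = 25.00 kip.
ΣM about B: M_B − 15·8.2 − 10·17.1 = 0 → M_B = 294.0 kip·ft.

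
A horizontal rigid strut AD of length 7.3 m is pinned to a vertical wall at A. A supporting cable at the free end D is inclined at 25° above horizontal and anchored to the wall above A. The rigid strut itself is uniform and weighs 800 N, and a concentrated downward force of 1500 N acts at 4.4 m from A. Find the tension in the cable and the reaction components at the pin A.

T = 3086 N, A_x = 2797 N, A_y = 995.9 N

ΣM about A: T·sin25°·7.3 − 800·3.65 − 1500·4.4 = 0 → T = 9520/(7.3·0.422618) = 3085.79 ≈ 3086 N.
ΣF_x = 0: A_x − T·cos25° = 0 → A_x = 3085.79 × 0.906308 = 2797 N.
ΣF_y = 0: A_y + T·sin25° − 800 − 1500 = 0 → A_y = 2300 − 3085.79 × 0.422618 = 995.9 N.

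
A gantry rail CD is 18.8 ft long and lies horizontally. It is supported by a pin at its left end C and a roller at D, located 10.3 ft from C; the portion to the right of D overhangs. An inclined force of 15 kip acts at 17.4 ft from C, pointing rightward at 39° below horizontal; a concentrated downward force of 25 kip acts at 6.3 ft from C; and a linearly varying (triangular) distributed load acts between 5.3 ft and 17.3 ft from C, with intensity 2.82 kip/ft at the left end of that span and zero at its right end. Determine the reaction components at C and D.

Resultant of the triangular load: ½ × 2.82 × 12 = 16.92 kip, acting at 9.3 ft from C (one-third of the span from the peak).
Taking moments about C: D_y·10.3 − 15·sin39°·17.4 − 25·6.3 − (½·2.82·12)·9.3 = 0 → D_y = 479.109/10.3 = 46.5154 ≈ 46.52 kip.
ΣF_y = 0: C_y + 46.5154 − 15·sin39° − 25 − ½·2.82·12 = 0 → C_y = 4.844 kip.
ΣF_x = 0: C_x + 15·cos39° = 0 → C_x = -11.66 kip.

C_x = -11.66 kip, C_y = 4.844 kip, D_y = 46.52 kip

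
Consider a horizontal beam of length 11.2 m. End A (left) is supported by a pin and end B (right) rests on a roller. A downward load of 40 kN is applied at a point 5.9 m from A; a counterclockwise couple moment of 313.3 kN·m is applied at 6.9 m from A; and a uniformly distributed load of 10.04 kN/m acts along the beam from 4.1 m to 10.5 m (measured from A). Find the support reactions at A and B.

Resultant of the distributed load: 10.04 × 6.4 = 64.256 kN at 7.3 m from A.
ΣM about A: B_y·11.2 − 40·5.9 + 313.3 − (10.04·6.4)·7.3 = 0 → B_y = 391.7688/11.2 = 34.9794 ≈ 34.98 kN.
ΣF_y = 0: A_y + 34.9794 − 40 − 10.04·6.4 = 0 → A_y = 69.28 kN.
ΣF_x = 0: no horizontal applied forces, so A_x = 0.

A_x = 0, A_y = 69.28 kN, B_y = 34.98 kN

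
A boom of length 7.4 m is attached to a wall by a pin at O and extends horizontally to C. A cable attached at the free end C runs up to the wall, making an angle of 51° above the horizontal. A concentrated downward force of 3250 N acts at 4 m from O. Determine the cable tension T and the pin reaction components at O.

T = 2261 N, O_x = 1423 N, O_y = 1493 N

ΣM about O: T·sin51°·7.4 − 3250·4 = 0 → T = 13000/(7.4·0.777146) = 2260.52 ≈ 2261 N.
ΣF_x = 0: O_x − T·cos51° = 0 → O_x = 2260.52 × 0.62932 = 1423 N.
ΣF_y = 0: O_y + T·sin51° − 3250 = 0 → O_y = 3250 − 2260.52 × 0.777146 = 1493 N.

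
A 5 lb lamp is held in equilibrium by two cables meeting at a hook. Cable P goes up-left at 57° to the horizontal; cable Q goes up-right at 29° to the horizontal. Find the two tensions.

ΣF_x = 0: −T_P·cos57° + T_Q·cos29° = 0 → T_Q = 0.622715·T_P.
ΣF_y = 0: T_P·sin57° + T_Q·sin29° = 5.
Substitute: T_P·(0.838671 + 0.622715·0.48481) = 5 → T_P = 4.38378 ≈ 4.384 lb.
Then T_Q = 0.622715 × 4.38378 = 2.730 lb.

T_P = 4.384 lb, T_Q = 2.730 lb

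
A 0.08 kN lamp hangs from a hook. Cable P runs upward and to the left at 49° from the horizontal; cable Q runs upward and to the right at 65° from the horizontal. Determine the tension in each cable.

ΣF_x = 0: −T_P·cos49° + T_Q·cos65° = 0 → T_Q = 1.55237·T_P.
ΣF_y = 0: T_P·sin49° + T_Q·sin65° = 0.08.
Substitute: T_P·(0.75471 + 1.55237·0.906308) = 0.08 → T_P = 0.037009 ≈ 0.03701 kN.
Then T_Q = 1.55237 × 0.037009 = 0.05745 kN.

T_P = 0.03701 kN, T_Q = 0.05745 kN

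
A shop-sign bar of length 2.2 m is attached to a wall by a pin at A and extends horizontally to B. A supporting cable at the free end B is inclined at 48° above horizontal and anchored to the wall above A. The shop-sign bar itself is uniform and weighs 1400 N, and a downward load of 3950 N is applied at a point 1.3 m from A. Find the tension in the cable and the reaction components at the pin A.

T = 4083 N, A_x = 2732 N, A_y = 2316 N

ΣM about A: T·sin48°·2.2 − 1400·1.1 − 3950·1.3 = 0 → T = 6675/(2.2·0.743145) = 4082.77 ≈ 4083 N.
ΣF_x = 0: A_x − T·cos48° = 0 → A_x = 4082.77 × 0.669131 = 2732 N.
ΣF_y = 0: A_y + T·sin48° − 1400 − 3950 = 0 → A_y = 5350 − 4082.77 × 0.743145 = 2316 N.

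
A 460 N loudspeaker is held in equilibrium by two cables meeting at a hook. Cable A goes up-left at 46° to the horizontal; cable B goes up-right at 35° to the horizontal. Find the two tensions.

ΣF_x = 0: −T_A·cos46° + T_B·cos35° = 0 → T_B = 0.848021·T_A.
ΣF_y = 0: T_A·sin46° + T_B·sin35° = 460.
Substitute: T_A·(0.71934 + 0.848021·0.573576) = 460 → T_A = 381.507 ≈ 381.5 N.
Then T_B = 0.848021 × 381.507 = 323.5 N.

T_A = 381.5 N, T_B = 323.5 N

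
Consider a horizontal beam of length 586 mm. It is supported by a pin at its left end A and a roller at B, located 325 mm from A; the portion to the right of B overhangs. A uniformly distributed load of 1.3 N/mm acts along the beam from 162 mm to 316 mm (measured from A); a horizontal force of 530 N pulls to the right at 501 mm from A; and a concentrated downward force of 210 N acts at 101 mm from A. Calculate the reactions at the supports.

A_x = -530.0 N, A_y = 197.7 N, B_y = 212.5 N

Resultant of the distributed load: 1.3 × 154 = 200.2 N at 239 mm from A.
Moments about A: B_y·325 − (1.3·154)·239 − 210·101 = 0 → B_y = 69057.8/325 = 212.486 ≈ 212.5 N.
ΣF_y = 0: A_y + 212.486 − 1.3·154 − 210 = 0 → A_y = 197.7 N.
ΣF_x = 0: A_x + 530 = 0 → A_x = -530.0 N.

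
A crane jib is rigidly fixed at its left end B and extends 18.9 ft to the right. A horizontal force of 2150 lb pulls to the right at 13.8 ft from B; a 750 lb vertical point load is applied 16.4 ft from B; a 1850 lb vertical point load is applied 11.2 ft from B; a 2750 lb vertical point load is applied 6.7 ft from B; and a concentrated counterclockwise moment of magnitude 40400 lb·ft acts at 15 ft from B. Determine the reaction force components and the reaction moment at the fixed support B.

ΣF_x = 0: B_x + 2150 = 0 → B_x = -2150 lb.
ΣF_y = 0: B_y − 750 − 1850 − 2750 = 0 → B_y = 5350 lb.
ΣM about B: M_B − 750·16.4 − 1850·11.2 − 2750·6.7 + 40400 = 0 → M_B = 11040 lb·ft.

B_x = -2150 lb, B_y = 5350 lb, M_B = 11040 lb·ft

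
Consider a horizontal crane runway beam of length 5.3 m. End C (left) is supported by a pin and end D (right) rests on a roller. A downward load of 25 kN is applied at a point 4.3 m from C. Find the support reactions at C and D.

C_x = 0, C_y = 4.717 kN, D_y = 20.28 kN

Moments about C: D_y·5.3 − 25·4.3 = 0 → D_y = 107.5/5.3 = 20.283 ≈ 20.28 kN.
ΣF_y = 0: C_y + 20.283 − 25 = 0 → C_y = 4.717 kN.
ΣF_x = 0: no horizontal applied forces, so C_x = 0.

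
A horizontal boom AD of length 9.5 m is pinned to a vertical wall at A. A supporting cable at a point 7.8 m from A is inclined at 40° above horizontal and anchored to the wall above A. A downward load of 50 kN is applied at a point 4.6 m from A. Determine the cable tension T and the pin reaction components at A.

ΣM about A: T·sin40°·7.8 − 50·4.6 = 0 → T = 230/(7.8·0.642788) = 45.8739 ≈ 45.87 kN.
ΣF_x = 0: A_x − T·cos40° = 0 → A_x = 45.8739 × 0.766044 = 35.14 kN.
ΣF_y = 0: A_y + T·sin40° − 50 = 0 → A_y = 50 − 45.8739 × 0.642788 = 20.51 kN.

T = 45.87 kN, A_x = 35.14 kN, A_y = 20.51 kN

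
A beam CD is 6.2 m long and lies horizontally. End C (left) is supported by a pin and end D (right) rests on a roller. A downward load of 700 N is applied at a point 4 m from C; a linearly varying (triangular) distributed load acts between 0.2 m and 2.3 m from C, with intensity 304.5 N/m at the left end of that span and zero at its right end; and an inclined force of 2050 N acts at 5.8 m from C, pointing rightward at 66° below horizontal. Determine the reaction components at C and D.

Resultant of the triangular load: ½ × 304.5 × 2.1 = 319.725 N, acting at 0.9 m from C (one-third of the span from the peak).
Taking moments about C: D_y·6.2 − 700·4 − (½·304.5·2.1)·0.9 − 2050·sin66°·5.8 = 0 → D_y = 13949.8/6.2 = 2249.97 ≈ 2250 N.
ΣF_y = 0: C_y + 2249.97 − 700 − ½·304.5·2.1 − 2050·sin66° = 0 → C_y = 642.5 N.
ΣF_x = 0: C_x + 2050·cos66° = 0 → C_x = -833.8 N.

C_x = -833.8 N, C_y = 642.5 N, D_y = 2250 N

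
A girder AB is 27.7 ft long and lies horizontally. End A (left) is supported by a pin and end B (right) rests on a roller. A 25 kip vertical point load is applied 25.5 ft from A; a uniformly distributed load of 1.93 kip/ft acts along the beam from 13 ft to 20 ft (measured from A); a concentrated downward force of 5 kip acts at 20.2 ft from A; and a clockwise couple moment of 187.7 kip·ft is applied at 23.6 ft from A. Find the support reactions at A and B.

A_x = 0, A_y = 2.026 kip, B_y = 41.48 kip

Resultant of the distributed load: 1.93 × 7 = 13.51 kip at 16.5 ft from A.
Moments about A: B_y·27.7 − 25·25.5 − (1.93·7)·16.5 − 5·20.2 − 187.7 = 0 → B_y = 1149.115/27.7 = 41.4843 ≈ 41.48 kip.
ΣF_y = 0: A_y + 41.4843 − 25 − 1.93·7 − 5 = 0 → A_y = 2.026 kip.
ΣF_x = 0: no horizontal applied forces, so A_x = 0.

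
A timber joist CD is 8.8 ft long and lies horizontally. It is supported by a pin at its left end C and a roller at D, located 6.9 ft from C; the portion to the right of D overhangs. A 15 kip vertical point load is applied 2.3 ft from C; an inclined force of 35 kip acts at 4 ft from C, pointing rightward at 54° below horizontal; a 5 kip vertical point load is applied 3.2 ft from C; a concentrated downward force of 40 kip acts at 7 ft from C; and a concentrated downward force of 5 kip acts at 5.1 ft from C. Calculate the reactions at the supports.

C_x = -20.57 kip, C_y = 25.31 kip, D_y = 68.01 kip

Moments about C: D_y·6.9 − 15·2.3 − 35·sin54°·4 − 5·3.2 − 40·7 − 5·5.1 = 0 → D_y = 469.262/6.9 = 68.009 ≈ 68.01 kip.
ΣF_y = 0: C_y + 68.009 − 15 − 35·sin54° − 5 − 40 − 5 = 0 → C_y = 25.31 kip.
ΣF_x = 0: C_x + 35·cos54° = 0 → C_x = -20.57 kip.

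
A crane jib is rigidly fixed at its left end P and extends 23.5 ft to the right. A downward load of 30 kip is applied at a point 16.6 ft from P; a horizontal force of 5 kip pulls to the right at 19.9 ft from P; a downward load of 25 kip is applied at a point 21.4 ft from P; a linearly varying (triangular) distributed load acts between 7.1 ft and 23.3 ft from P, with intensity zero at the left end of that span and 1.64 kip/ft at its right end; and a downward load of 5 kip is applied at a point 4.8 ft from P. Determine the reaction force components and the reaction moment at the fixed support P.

P_x = -5.000 kip, P_y = 73.28 kip, M_P = 1295 kip·ft

Resultant of the triangular load: ½ × 1.64 × 16.2 = 13.284 kip, acting at 17.9 ft from P (one-third of the span from the peak).
ΣF_x = 0: P_x + 5 = 0 → P_x = -5.000 kip.
ΣF_y = 0: P_y − 30 − 25 − ½·1.64·16.2 − 5 = 0 → P_y = 73.28 kip.
ΣM about P: M_P − 30·16.6 − 25·21.4 − (½·1.64·16.2)·17.9 − 5·4.8 = 0 → M_P = 1295 kip·ft.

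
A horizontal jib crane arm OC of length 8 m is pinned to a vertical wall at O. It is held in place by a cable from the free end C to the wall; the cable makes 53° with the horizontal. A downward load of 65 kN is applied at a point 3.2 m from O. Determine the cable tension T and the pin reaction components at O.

T = 32.56 kN, O_x = 19.59 kN, O_y = 39.00 kN

ΣM about O: T·sin53°·8 − 65·3.2 = 0 → T = 208/(8·0.798636) = 32.5555 ≈ 32.56 kN.
ΣF_x = 0: O_x − T·cos53° = 0 → O_x = 32.5555 × 0.601815 = 19.59 kN.
ΣF_y = 0: O_y + T·sin53° − 65 = 0 → O_y = 65 − 32.5555 × 0.798636 = 39.00 kN.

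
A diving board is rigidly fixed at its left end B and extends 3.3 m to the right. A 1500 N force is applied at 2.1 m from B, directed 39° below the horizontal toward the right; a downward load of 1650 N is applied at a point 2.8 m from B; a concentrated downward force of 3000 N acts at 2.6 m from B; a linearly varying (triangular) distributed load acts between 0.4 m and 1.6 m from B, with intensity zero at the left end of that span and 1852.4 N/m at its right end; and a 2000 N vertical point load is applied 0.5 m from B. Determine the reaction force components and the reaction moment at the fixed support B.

B_x = -1166 N, B_y = 8705 N, M_B = 16740 N·m

Resultant of the triangular load: ½ × 1852.4 × 1.2 = 1111.44 N, acting at 1.2 m from B (one-third of the span from the peak).
ΣF_x = 0: B_x + 1500·cos39° = 0 → B_x = -1166 N.
ΣF_y = 0: B_y − 1500·sin39° − 1650 − 3000 − ½·1852.4·1.2 − 2000 = 0 → B_y = 8705 N.
ΣM about B: M_B − 1500·sin39°·2.1 − 1650·2.8 − 3000·2.6 − (½·1852.4·1.2)·1.2 − 2000·0.5 = 0 → M_B = 16740 N·m.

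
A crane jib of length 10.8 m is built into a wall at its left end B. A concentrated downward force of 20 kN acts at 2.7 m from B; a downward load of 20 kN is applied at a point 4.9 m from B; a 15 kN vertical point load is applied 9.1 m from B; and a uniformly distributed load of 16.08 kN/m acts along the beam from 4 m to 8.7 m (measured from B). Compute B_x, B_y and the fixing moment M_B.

Resultant of the distributed load: 16.08 × 4.7 = 75.576 kN at 6.35 m from B.
ΣF_x = 0: B_x = 0.
ΣF_y = 0: B_y − 20 − 20 − 15 − 16.08·4.7 = 0 → B_y = 130.6 kN.
ΣM about B: M_B − 20·2.7 − 20·4.9 − 15·9.1 − (16.08·4.7)·6.35 = 0 → M_B = 768.4 kN·m.

B_x = 0, B_y = 130.6 kN, M_B = 768.4 kN·m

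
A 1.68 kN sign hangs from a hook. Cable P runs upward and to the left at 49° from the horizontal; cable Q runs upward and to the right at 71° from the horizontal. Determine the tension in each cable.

T_P = 0.6316 kN, T_Q = 1.273 kN

ΣF_x = 0: −T_P·cos49° + T_Q·cos71° = 0 → T_Q = 2.01512·T_P.
ΣF_y = 0: T_P·sin49° + T_Q·sin71° = 1.68.
Substitute: T_P·(0.75471 + 2.01512·0.945519) = 1.68 → T_P = 0.631568 ≈ 0.6316 kN.
Then T_Q = 2.01512 × 0.631568 = 1.273 kN.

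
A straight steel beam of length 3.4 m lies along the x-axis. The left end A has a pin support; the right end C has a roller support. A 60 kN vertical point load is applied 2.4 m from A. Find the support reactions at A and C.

A_x = 0, A_y = 17.65 kN, C_y = 42.35 kN

ΣM about A: C_y·3.4 − 60·2.4 = 0 → C_y = 144/3.4 = 42.3529 ≈ 42.35 kN.
ΣF_y = 0: A_y + 42.3529 − 60 = 0 → A_y = 17.65 kN.
ΣF_x = 0: no horizontal applied forces, so A_x = 0.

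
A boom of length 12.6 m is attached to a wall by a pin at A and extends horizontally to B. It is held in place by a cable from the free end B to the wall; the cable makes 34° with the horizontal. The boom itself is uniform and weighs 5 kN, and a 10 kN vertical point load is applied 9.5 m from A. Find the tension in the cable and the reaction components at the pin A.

ΣM about A: T·sin34°·12.6 − 5·6.3 − 10·9.5 = 0 → T = 126.5/(12.6·0.559193) = 17.9539 ≈ 17.95 kN.
ΣF_x = 0: A_x − T·cos34° = 0 → A_x = 17.9539 × 0.829038 = 14.88 kN.
ΣF_y = 0: A_y + T·sin34° − 5 − 10 = 0 → A_y = 15 − 17.9539 × 0.559193 = 4.960 kN.

T = 17.95 kN, A_x = 14.88 kN, A_y = 4.960 kN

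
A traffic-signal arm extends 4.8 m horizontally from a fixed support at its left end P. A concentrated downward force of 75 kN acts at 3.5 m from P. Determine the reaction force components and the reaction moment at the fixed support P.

P_x = 0, P_y = 75.00 kN, M_P = 262.5 kN·m

ΣF_x = 0: P_x = 0.
ΣF_y = 0: P_y − 75 = 0 → P_y = 75.00 kN.
ΣM about P: M_P − 75·3.5 = 0 → M_P = 262.5 kN·m.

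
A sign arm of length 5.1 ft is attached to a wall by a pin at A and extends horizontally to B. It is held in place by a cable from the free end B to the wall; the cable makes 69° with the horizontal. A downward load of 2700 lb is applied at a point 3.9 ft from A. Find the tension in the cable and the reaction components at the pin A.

ΣM about A: T·sin69°·5.1 − 2700·3.9 = 0 → T = 10530/(5.1·0.93358) = 2211.6 ≈ 2212 lb.
ΣF_x = 0: A_x − T·cos69° = 0 → A_x = 2211.6 × 0.358368 = 792.6 lb.
ΣF_y = 0: A_y + T·sin69° − 2700 = 0 → A_y = 2700 − 2211.6 × 0.93358 = 635.3 lb.

T = 2212 lb, A_x = 792.6 lb, A_y = 635.3 lb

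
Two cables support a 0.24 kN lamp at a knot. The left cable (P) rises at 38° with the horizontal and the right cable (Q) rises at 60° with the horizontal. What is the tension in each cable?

ΣF_x = 0: −T_P·cos38° + T_Q·cos60° = 0 → T_Q = 1.57602·T_P.
ΣF_y = 0: T_P·sin38° + T_Q·sin60° = 0.24.
Substitute: T_P·(0.615661 + 1.57602·0.866025) = 0.24 → T_P = 0.121179 ≈ 0.1212 kN.
Then T_Q = 1.57602 × 0.121179 = 0.1910 kN.

T_P = 0.1212 kN, T_Q = 0.1910 kN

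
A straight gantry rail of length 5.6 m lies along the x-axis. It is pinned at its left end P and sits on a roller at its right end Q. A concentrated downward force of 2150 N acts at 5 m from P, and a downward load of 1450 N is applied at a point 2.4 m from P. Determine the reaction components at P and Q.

P_x = 0, P_y = 1059 N, Q_y = 2541 N

Taking moments about P: Q_y·5.6 − 2150·5 − 1450·2.4 = 0 → Q_y = 14230/5.6 = 2541.07 ≈ 2541 N.
ΣF_y = 0: P_y + 2541.07 − 2150 − 1450 = 0 → P_y = 1059 N.
ΣF_x = 0: no horizontal applied forces, so P_x = 0.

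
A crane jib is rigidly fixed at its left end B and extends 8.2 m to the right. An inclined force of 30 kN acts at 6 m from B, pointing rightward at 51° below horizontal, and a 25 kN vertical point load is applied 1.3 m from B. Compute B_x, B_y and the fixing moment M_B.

B_x = -18.88 kN, B_y = 48.31 kN, M_B = 172.4 kN·m

ΣF_x = 0: B_x + 30·cos51° = 0 → B_x = -18.88 kN.
ΣF_y = 0: B_y − 30·sin51° − 25 = 0 → B_y = 48.31 kN.
ΣM about B: M_B − 30·sin51°·6 − 25·1.3 = 0 → M_B = 172.4 kN·m.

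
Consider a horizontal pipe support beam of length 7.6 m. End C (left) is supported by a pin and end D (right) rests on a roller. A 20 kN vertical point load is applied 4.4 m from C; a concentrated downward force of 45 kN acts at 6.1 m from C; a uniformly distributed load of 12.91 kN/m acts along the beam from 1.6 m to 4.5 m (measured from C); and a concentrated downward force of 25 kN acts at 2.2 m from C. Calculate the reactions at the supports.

C_x = 0, C_y = 57.48 kN, D_y = 69.96 kN

Resultant of the distributed load: 12.91 × 2.9 = 37.439 kN at 3.05 m from C.
Moments about C: D_y·7.6 − 20·4.4 − 45·6.1 − (12.91·2.9)·3.05 − 25·2.2 = 0 → D_y = 531.68895/7.6 = 69.9591 ≈ 69.96 kN.
ΣF_y = 0: C_y + 69.9591 − 20 − 45 − 12.91·2.9 − 25 = 0 → C_y = 57.48 kN.
ΣF_x = 0: no horizontal applied forces, so C_x = 0.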